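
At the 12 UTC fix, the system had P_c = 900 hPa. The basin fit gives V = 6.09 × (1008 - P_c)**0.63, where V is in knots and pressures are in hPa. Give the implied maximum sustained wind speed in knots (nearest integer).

116 kt

ΔP = 1008 − 900 = 108 hPa.
108^0.63 ≈ 19.101.
V ≈ 6.09 × 19.101 ≈ 116.3 kt.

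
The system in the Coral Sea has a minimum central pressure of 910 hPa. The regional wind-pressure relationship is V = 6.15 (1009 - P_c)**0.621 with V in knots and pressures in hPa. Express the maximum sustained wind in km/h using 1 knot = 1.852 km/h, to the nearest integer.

ΔP = 1009 − 910 = 99 hPa.
V ≈ 6.15 × 99^0.621 = 6.15 × 17.350 ≈ 106.700 kt.
106.700 × 1.852 ≈ 197.61 km/h → 198 km/h.

198 km/h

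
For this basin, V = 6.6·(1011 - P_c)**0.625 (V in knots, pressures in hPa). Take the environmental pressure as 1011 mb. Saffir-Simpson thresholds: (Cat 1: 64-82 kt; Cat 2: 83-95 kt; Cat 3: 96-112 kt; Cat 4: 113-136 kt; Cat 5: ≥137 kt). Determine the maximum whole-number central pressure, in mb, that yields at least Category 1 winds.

973 mb

Category 1 begins at V = 64 kt.
Required ΔP = (64/6.6)^(1/0.625) = 9.697^1.600 ≈ 37.90 mb.
P_c ≤ 1011 − 37.90 = 973.10, so the highest integer P_c is 973 mb.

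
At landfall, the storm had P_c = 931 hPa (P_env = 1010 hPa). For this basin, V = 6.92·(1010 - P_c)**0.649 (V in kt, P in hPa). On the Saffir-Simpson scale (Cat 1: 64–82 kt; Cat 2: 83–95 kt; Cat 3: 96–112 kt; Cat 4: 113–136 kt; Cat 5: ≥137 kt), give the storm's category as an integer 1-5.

ΔP = 1010 − 931 = 79 hPa.
V ≈ 6.92 × 79^0.649 = 6.92 × 17.04 ≈ 118 kt.
118 kt falls in the Category 4 band.

4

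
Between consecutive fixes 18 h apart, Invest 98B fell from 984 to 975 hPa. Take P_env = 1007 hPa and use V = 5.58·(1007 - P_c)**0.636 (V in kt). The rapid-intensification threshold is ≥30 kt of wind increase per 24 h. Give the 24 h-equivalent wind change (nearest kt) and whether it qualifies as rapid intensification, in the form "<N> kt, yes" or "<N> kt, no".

13 kt, no

V₁: ΔP = 23, V ≈ 5.58 × 23^0.636 ≈ 40.99 kt.
V₂: ΔP = 32, V ≈ 5.58 × 32^0.636 ≈ 50.57 kt.
ΔV over 18 h = 9.58 kt → 24 h equivalent = 9.58 × 24/18 ≈ 12.77 kt.
13 kt < 30 kt ⇒ not rapid intensification.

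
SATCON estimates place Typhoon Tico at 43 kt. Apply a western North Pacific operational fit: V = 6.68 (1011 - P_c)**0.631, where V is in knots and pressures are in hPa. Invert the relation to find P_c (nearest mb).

992 mb

ΔP = (V / 6.68)^(1/0.631) = (43/6.68)^1.585.
43/6.68 = 6.437; 6.437^1.585 ≈ 19.13 mb.
P_c = 1011 − 19.13 = 991.87 ≈ 992 mb.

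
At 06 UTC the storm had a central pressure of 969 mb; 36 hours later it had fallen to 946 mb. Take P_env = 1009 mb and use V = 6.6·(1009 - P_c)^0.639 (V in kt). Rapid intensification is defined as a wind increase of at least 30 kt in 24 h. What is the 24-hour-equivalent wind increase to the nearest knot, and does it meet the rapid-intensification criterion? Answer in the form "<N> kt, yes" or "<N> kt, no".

V₁: ΔP = 40, V ≈ 6.6 × 40^0.639 ≈ 69.70 kt.
V₂: ΔP = 63, V ≈ 6.6 × 63^0.639 ≈ 93.18 kt.
ΔV over 36 h = 23.48 kt → 24 h equivalent = 23.48 × 24/36 ≈ 15.65 kt.
16 kt < 30 kt ⇒ not rapid intensification.

16 kt, no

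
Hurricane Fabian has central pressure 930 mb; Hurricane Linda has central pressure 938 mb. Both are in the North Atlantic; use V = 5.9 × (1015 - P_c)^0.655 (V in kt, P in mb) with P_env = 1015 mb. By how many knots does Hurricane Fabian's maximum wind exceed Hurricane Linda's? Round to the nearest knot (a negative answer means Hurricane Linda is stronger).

Hurricane Fabian: ΔP = 85; V ≈ 5.9 × 85^0.655 ≈ 108.30 kt.
Hurricane Linda: ΔP = 77; V ≈ 5.9 × 77^0.655 ≈ 101.51 kt.
Difference ≈ 108.30 − 101.51 = 6.79 → 7 kt.

7 kt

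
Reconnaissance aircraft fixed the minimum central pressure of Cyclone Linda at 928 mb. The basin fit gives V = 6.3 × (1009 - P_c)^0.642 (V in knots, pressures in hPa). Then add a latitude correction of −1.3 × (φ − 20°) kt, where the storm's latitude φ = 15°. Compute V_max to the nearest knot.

112 kt

ΔP = 1009 − 928 = 81 mb.
81^0.642 ≈ 16.798.
V ≈ 6.3 × 16.798 ≈ 105.8 kt.
Latitude correction: −1.3 × (15 − 20) = 6.5 kt.
Corrected V ≈ 112.3 kt → 112 kt.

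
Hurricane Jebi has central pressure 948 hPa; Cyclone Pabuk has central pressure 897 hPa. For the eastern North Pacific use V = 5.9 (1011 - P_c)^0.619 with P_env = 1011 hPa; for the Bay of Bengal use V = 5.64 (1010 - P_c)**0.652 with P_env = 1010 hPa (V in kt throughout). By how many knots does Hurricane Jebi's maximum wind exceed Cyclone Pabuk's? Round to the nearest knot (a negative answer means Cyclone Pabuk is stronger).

Hurricane Jebi: ΔP = 63; V ≈ 5.9 × 63^0.619 ≈ 76.67 kt.
Cyclone Pabuk: ΔP = 113; V ≈ 5.64 × 113^0.652 ≈ 122.99 kt.
Difference ≈ 76.67 − 122.99 = -46.32 → -46 kt.

-46 kt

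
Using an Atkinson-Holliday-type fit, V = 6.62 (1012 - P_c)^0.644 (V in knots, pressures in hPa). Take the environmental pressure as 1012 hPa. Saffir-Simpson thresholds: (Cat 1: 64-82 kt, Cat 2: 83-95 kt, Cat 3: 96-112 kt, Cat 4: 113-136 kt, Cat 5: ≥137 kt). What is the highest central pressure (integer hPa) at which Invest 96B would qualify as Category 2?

Category 2 begins at V = 83 kt.
Required ΔP = (83/6.62)^(1/0.644) = 12.538^1.553 ≈ 50.74 hPa.
P_c ≤ 1012 − 50.74 = 961.26, so the highest integer P_c is 961 hPa.

961 hPa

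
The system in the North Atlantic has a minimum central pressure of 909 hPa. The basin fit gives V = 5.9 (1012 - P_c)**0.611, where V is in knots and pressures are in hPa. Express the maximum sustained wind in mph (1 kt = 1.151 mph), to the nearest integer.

115 mph

ΔP = 1012 − 909 = 103 hPa.
V ≈ 5.9 × 103^0.611 = 5.9 × 16.976 ≈ 100.160 kt.
100.160 × 1.151 ≈ 115.28 mph → 115 mph.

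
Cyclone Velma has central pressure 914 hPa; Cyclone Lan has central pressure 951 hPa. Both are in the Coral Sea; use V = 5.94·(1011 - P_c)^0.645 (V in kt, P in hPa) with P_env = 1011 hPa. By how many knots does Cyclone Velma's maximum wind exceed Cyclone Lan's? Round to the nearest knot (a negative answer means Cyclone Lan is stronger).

Cyclone Velma: ΔP = 97; V ≈ 5.94 × 97^0.645 ≈ 113.57 kt.
Cyclone Lan: ΔP = 60; V ≈ 5.94 × 60^0.645 ≈ 83.31 kt.
Difference ≈ 113.57 − 83.31 = 30.26 → 30 kt.

30 kt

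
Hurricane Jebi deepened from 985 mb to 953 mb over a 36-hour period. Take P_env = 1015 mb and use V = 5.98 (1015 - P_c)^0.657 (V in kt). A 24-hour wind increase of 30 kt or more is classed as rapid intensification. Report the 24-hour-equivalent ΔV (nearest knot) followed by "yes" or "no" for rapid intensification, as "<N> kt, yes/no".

23 kt, no

V₁: ΔP = 30, V ≈ 5.98 × 30^0.657 ≈ 55.87 kt.
V₂: ΔP = 62, V ≈ 5.98 × 62^0.657 ≈ 90.01 kt.
ΔV over 36 h = 34.14 kt → 24 h equivalent = 34.14 × 24/36 ≈ 22.76 kt.
23 kt < 30 kt ⇒ not rapid intensification.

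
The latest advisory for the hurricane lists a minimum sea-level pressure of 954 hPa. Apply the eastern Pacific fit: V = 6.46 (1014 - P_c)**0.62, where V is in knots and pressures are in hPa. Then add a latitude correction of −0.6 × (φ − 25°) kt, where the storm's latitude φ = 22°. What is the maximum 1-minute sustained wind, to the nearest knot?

ΔP = 1014 − 954 = 60 hPa.
60^0.62 ≈ 12.661.
V ≈ 6.46 × 12.661 ≈ 81.8 kt.
Latitude correction: −0.6 × (22 − 25) = 1.8 kt.
Corrected V ≈ 83.6 kt → 84 kt.

84 kt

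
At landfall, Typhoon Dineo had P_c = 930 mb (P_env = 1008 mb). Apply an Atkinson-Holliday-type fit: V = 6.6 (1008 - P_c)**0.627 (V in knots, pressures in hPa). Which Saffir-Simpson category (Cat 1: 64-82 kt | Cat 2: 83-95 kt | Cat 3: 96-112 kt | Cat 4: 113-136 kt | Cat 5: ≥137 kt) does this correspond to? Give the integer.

ΔP = 1008 − 930 = 78 mb.
V ≈ 6.6 × 78^0.627 = 6.6 × 15.36 ≈ 101 kt.
101 kt falls in the Category 3 band.

3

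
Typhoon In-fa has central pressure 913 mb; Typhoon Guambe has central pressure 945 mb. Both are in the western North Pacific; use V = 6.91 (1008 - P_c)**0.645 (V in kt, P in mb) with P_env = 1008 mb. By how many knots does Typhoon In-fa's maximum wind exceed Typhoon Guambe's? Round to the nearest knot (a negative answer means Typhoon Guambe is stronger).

30 kt

Typhoon In-fa: ΔP = 95; V ≈ 6.91 × 95^0.645 ≈ 130.35 kt.
Typhoon Guambe: ΔP = 63; V ≈ 6.91 × 63^0.645 ≈ 100.01 kt.
Difference ≈ 130.35 − 100.01 = 30.34 → 30 kt.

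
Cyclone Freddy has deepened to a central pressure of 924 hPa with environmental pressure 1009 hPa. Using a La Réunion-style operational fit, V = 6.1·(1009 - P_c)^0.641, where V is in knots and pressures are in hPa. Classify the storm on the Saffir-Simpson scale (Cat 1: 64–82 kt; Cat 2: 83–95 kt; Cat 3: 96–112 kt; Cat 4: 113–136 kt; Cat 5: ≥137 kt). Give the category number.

3

ΔP = 1009 − 924 = 85 hPa.
V ≈ 6.1 × 85^0.641 = 6.1 × 17.25 ≈ 105 kt.
105 kt falls in the Category 3 band.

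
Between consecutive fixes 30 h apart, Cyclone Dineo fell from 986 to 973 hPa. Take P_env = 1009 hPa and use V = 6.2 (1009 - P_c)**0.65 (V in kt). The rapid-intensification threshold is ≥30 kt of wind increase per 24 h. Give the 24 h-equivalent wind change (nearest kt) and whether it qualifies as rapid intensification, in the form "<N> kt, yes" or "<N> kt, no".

V₁: ΔP = 23, V ≈ 6.2 × 23^0.65 ≈ 47.59 kt.
V₂: ΔP = 36, V ≈ 6.2 × 36^0.65 ≈ 63.68 kt.
ΔV over 30 h = 16.09 kt → 24 h equivalent = 16.09 × 24/30 ≈ 12.87 kt.
13 kt < 30 kt ⇒ not rapid intensification.

13 kt, no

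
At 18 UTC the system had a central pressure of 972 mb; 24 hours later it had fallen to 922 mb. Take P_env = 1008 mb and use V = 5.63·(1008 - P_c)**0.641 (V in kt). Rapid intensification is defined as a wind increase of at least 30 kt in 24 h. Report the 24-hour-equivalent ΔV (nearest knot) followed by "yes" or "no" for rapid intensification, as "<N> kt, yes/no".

V₁: ΔP = 36, V ≈ 5.63 × 36^0.641 ≈ 55.99 kt.
V₂: ΔP = 86, V ≈ 5.63 × 86^0.641 ≈ 97.84 kt.
ΔV over 24 h = 41.85 kt → 24 h equivalent = 41.85 × 24/24 ≈ 41.85 kt.
42 kt ≥ 30 kt ⇒ rapid intensification.

42 kt, yes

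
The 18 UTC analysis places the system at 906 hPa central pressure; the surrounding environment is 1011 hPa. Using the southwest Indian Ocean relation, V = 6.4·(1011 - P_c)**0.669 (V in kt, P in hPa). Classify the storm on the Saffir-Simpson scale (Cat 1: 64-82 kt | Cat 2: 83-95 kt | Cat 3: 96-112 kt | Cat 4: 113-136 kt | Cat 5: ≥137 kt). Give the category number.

5

ΔP = 1011 − 906 = 105 hPa.
V ≈ 6.4 × 105^0.669 = 6.4 × 22.50 ≈ 144 kt.
144 kt falls in the Category 5 band.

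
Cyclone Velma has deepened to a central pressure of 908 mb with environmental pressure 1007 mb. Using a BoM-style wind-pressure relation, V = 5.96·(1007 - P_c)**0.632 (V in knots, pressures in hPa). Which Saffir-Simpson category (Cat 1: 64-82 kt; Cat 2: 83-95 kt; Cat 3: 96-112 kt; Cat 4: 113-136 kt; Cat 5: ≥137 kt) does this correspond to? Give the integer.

ΔP = 1007 − 908 = 99 mb.
V ≈ 5.96 × 99^0.632 = 5.96 × 18.25 ≈ 109 kt.
109 kt falls in the Category 3 band.

3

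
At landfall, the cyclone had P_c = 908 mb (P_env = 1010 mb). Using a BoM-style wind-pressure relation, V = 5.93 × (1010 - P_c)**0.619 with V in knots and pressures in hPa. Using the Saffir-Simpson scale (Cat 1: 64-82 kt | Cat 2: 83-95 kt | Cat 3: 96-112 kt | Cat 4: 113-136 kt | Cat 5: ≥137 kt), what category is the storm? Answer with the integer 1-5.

ΔP = 1010 − 908 = 102 mb.
V ≈ 5.93 × 102^0.619 = 5.93 × 17.51 ≈ 104 kt.
104 kt falls in the Category 3 band.

3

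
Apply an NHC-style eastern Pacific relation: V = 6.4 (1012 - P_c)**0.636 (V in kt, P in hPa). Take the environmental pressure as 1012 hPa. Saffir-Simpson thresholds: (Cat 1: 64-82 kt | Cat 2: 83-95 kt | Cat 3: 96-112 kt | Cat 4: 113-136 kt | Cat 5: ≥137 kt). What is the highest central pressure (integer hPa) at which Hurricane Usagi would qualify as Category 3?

Category 3 begins at V = 96 kt.
Required ΔP = (96/6.4)^(1/0.636) = 15.000^1.572 ≈ 70.66 hPa.
P_c ≤ 1012 − 70.66 = 941.34, so the highest integer P_c is 941 hPa.

941 hPa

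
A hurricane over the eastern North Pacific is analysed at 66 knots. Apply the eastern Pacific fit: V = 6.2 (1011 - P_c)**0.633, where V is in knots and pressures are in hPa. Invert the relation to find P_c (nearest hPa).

ΔP = (V / 6.2)^(1/0.633) = (66/6.2)^1.580.
66/6.2 = 10.645; 10.645^1.580 ≈ 41.94 hPa.
P_c = 1011 − 41.94 = 969.06 ≈ 969 hPa.

969 hPa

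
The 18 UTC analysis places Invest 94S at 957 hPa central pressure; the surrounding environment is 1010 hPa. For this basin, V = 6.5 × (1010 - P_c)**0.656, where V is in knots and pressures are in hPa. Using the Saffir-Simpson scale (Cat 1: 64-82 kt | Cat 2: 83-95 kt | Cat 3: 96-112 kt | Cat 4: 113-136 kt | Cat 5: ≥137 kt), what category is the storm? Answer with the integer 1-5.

2

ΔP = 1010 − 957 = 53 hPa.
V ≈ 6.5 × 53^0.656 = 6.5 × 13.52 ≈ 88 kt.
88 kt falls in the Category 2 band.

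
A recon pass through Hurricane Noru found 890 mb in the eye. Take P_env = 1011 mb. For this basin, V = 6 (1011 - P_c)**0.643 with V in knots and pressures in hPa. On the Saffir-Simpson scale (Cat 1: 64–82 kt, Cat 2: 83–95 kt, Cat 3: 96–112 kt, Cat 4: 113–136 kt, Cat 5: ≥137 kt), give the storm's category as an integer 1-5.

4

ΔP = 1011 − 890 = 121 mb.
V ≈ 6 × 121^0.643 = 6 × 21.84 ≈ 131 kt.
131 kt falls in the Category 4 band.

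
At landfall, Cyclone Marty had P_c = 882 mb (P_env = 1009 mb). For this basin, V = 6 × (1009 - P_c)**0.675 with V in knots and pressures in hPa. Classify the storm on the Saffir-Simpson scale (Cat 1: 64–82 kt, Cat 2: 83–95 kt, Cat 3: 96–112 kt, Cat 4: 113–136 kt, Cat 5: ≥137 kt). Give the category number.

5

ΔP = 1009 − 882 = 127 mb.
V ≈ 6 × 127^0.675 = 6 × 26.31 ≈ 158 kt.
158 kt falls in the Category 5 band.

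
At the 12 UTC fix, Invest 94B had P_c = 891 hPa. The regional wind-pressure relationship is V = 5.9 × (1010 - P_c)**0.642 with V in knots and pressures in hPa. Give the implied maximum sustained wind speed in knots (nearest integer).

ΔP = 1010 − 891 = 119 hPa.
119^0.642 ≈ 21.503.
V ≈ 5.9 × 21.503 ≈ 126.9 kt.

127 kt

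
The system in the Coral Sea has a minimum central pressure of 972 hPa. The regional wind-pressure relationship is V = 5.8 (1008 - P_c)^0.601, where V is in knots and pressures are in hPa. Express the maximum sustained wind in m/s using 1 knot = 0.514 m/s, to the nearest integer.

ΔP = 1008 − 972 = 36 hPa.
V ≈ 5.8 × 36^0.601 = 5.8 × 8.617 ≈ 49.976 kt.
49.976 × 0.514 ≈ 25.69 m/s → 26 m/s.

26 m/s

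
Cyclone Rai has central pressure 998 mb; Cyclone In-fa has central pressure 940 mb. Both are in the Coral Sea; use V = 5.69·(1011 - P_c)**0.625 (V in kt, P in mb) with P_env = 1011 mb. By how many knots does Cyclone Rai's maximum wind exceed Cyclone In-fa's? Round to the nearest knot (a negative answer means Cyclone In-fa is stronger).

-53 kt

Cyclone Rai: ΔP = 13; V ≈ 5.69 × 13^0.625 ≈ 28.27 kt.
Cyclone In-fa: ΔP = 71; V ≈ 5.69 × 71^0.625 ≈ 81.69 kt.
Difference ≈ 28.27 − 81.69 = -53.42 → -53 kt.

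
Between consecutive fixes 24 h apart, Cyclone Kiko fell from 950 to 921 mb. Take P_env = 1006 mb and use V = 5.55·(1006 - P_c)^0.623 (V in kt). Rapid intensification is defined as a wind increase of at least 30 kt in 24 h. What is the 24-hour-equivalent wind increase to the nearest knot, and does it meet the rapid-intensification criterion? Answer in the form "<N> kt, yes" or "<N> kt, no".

20 kt, no

V₁: ΔP = 56, V ≈ 5.55 × 56^0.623 ≈ 68.14 kt.
V₂: ΔP = 85, V ≈ 5.55 × 85^0.623 ≈ 88.37 kt.
ΔV over 24 h = 20.23 kt → 24 h equivalent = 20.23 × 24/24 ≈ 20.23 kt.
20 kt < 30 kt ⇒ not rapid intensification.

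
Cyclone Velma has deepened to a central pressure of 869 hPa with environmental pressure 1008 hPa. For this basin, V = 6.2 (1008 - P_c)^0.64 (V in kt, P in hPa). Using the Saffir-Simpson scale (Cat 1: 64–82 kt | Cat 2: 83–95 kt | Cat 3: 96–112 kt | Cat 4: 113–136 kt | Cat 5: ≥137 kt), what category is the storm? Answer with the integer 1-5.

5

ΔP = 1008 − 869 = 139 hPa.
V ≈ 6.2 × 139^0.64 = 6.2 × 23.52 ≈ 146 kt.
146 kt falls in the Category 5 band.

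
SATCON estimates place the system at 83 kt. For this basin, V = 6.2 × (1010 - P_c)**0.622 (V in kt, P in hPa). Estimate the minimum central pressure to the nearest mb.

945 mb

ΔP = (V / 6.2)^(1/0.622) = (83/6.2)^1.608.
83/6.2 = 13.387; 13.387^1.608 ≈ 64.77 mb.
P_c = 1010 − 64.77 = 945.23 ≈ 945 mb.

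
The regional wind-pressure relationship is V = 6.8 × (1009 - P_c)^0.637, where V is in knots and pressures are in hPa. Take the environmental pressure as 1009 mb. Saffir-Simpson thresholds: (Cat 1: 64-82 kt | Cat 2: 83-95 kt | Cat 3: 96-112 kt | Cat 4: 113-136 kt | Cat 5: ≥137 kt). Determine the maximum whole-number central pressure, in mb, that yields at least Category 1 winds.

Category 1 begins at V = 64 kt.
Required ΔP = (64/6.8)^(1/0.637) = 9.412^1.570 ≈ 33.77 mb.
P_c ≤ 1009 − 33.77 = 975.23, so the highest integer P_c is 975 mb.

975 mb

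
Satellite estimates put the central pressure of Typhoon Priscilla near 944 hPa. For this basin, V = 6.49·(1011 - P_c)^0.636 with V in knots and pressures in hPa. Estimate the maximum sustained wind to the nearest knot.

ΔP = 1011 − 944 = 67 hPa.
67^0.636 ≈ 14.501.
V ≈ 6.49 × 14.501 ≈ 94.1 kt.

94 kt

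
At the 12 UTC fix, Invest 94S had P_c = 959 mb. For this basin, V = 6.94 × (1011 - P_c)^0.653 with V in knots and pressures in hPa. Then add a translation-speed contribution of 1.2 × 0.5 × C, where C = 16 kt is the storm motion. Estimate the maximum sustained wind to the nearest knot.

ΔP = 1011 − 959 = 52 mb.
52^0.653 ≈ 13.199.
V ≈ 6.94 × 13.199 ≈ 91.6 kt.
Translation term: 1.2 × 0.5 × 16 = 9.6 kt.
Corrected V ≈ 101.2 kt → 101 kt.

101 kt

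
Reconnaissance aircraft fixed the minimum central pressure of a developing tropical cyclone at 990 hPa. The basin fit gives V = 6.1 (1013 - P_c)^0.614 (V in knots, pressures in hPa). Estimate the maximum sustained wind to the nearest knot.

ΔP = 1013 − 990 = 23 hPa.
23^0.614 ≈ 6.856.
V ≈ 6.1 × 6.856 ≈ 41.8 kt.

42 kt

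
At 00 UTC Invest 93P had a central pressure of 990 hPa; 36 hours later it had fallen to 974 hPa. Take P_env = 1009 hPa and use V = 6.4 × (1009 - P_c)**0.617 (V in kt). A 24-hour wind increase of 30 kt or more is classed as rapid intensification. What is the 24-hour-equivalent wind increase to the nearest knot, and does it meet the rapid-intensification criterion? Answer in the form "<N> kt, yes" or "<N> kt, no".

V₁: ΔP = 19, V ≈ 6.4 × 19^0.617 ≈ 39.37 kt.
V₂: ΔP = 35, V ≈ 6.4 × 35^0.617 ≈ 57.39 kt.
ΔV over 36 h = 18.02 kt → 24 h equivalent = 18.02 × 24/36 ≈ 12.01 kt.
12 kt < 30 kt ⇒ not rapid intensification.

12 kt, no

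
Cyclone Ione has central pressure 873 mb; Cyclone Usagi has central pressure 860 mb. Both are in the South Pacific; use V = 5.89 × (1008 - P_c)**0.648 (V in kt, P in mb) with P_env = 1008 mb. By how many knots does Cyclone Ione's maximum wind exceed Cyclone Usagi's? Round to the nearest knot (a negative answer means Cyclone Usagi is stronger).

Cyclone Ione: ΔP = 135; V ≈ 5.89 × 135^0.648 ≈ 141.44 kt.
Cyclone Usagi: ΔP = 148; V ≈ 5.89 × 148^0.648 ≈ 150.12 kt.
Difference ≈ 141.44 − 150.12 = -8.68 → -9 kt.

-9 kt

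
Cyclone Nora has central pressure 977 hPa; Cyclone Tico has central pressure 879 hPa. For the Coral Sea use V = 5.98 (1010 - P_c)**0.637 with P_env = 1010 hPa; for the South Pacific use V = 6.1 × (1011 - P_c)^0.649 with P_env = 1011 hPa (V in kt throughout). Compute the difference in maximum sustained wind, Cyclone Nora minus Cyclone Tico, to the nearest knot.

Cyclone Nora: ΔP = 33; V ≈ 5.98 × 33^0.637 ≈ 55.46 kt.
Cyclone Tico: ΔP = 132; V ≈ 6.1 × 132^0.649 ≈ 145.07 kt.
Difference ≈ 55.46 − 145.07 = -89.61 → -90 kt.

-90 kt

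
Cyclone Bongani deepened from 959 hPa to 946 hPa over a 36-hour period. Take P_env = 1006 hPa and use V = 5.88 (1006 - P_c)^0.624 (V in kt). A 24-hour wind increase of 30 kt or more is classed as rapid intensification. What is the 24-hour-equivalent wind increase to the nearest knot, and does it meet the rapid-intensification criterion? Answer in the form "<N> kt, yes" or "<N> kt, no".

7 kt, no

V₁: ΔP = 47, V ≈ 5.88 × 47^0.624 ≈ 64.98 kt.
V₂: ΔP = 60, V ≈ 5.88 × 60^0.624 ≈ 75.67 kt.
ΔV over 36 h = 10.69 kt → 24 h equivalent = 10.69 × 24/36 ≈ 7.13 kt.
7 kt < 30 kt ⇒ not rapid intensification.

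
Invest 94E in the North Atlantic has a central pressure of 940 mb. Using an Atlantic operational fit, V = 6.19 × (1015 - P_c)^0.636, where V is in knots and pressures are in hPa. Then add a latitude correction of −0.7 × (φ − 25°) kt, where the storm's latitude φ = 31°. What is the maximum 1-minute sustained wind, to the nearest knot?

92 kt

ΔP = 1015 − 940 = 75 mb.
75^0.636 ≈ 15.579.
V ≈ 6.19 × 15.579 ≈ 96.4 kt.
Latitude correction: −0.7 × (31 − 25) = -4.2 kt.
Corrected V ≈ 92.2 kt → 92 kt.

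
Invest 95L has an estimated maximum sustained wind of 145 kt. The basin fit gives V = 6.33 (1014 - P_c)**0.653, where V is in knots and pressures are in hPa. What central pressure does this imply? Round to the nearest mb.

893 mb

ΔP = (V / 6.33)^(1/0.653) = (145/6.33)^1.531.
145/6.33 = 22.907; 22.907^1.531 ≈ 120.96 mb.
P_c = 1014 − 120.96 = 893.04 ≈ 893 mb.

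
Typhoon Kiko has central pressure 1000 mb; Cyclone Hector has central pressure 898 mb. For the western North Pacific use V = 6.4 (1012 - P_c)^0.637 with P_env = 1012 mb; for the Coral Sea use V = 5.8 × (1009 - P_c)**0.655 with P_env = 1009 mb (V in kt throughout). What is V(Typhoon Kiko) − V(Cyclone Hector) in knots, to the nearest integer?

-96 kt

Typhoon Kiko: ΔP = 12; V ≈ 6.4 × 12^0.637 ≈ 31.16 kt.
Cyclone Hector: ΔP = 111; V ≈ 5.8 × 111^0.655 ≈ 126.80 kt.
Difference ≈ 31.16 − 126.80 = -95.64 → -96 kt.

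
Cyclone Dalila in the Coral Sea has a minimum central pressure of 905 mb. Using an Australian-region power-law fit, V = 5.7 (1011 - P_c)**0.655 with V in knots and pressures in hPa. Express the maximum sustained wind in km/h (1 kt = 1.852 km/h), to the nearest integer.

224 km/h

ΔP = 1011 − 905 = 106 mb.
V ≈ 5.7 × 106^0.655 = 5.7 × 21.212 ≈ 120.907 kt.
120.907 × 1.852 ≈ 223.92 km/h → 224 km/h.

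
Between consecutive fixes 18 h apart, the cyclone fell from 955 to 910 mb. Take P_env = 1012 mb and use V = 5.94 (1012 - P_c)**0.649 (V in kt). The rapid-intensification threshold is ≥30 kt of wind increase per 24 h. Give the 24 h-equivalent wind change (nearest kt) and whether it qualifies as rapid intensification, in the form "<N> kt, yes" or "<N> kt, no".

V₁: ΔP = 57, V ≈ 5.94 × 57^0.649 ≈ 81.91 kt.
V₂: ΔP = 102, V ≈ 5.94 × 102^0.649 ≈ 119.50 kt.
ΔV over 18 h = 37.59 kt → 24 h equivalent = 37.59 × 24/18 ≈ 50.12 kt.
50 kt ≥ 30 kt ⇒ rapid intensification.

50 kt, yes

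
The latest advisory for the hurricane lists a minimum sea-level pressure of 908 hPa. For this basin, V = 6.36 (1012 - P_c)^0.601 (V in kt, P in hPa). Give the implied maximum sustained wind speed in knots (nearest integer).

104 kt

ΔP = 1012 − 908 = 104 hPa.
104^0.601 ≈ 16.302.
V ≈ 6.36 × 16.302 ≈ 103.7 kt.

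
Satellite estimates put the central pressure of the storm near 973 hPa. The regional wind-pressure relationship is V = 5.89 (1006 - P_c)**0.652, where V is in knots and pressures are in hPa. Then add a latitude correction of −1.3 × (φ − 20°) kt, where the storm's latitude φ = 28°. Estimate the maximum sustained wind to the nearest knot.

47 kt

ΔP = 1006 − 973 = 33 hPa.
33^0.652 ≈ 9.774.
V ≈ 5.89 × 9.774 ≈ 57.6 kt.
Latitude correction: −1.3 × (28 − 20) = -10.4 kt.
Corrected V ≈ 47.2 kt → 47 kt.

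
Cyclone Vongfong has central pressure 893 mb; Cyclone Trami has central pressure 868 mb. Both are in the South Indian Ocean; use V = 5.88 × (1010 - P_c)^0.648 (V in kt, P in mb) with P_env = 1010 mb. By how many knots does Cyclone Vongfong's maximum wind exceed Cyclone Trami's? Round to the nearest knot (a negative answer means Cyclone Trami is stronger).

-17 kt

Cyclone Vongfong: ΔP = 117; V ≈ 5.88 × 117^0.648 ≈ 128.70 kt.
Cyclone Trami: ΔP = 142; V ≈ 5.88 × 142^0.648 ≈ 145.90 kt.
Difference ≈ 128.70 − 145.90 = -17.20 → -17 kt.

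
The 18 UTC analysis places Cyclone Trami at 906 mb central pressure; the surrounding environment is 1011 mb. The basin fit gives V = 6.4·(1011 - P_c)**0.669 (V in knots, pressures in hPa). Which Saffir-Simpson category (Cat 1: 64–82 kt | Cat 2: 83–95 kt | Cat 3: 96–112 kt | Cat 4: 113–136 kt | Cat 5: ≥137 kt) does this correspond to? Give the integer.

5

ΔP = 1011 − 906 = 105 mb.
V ≈ 6.4 × 105^0.669 = 6.4 × 22.50 ≈ 144 kt.
144 kt falls in the Category 5 band.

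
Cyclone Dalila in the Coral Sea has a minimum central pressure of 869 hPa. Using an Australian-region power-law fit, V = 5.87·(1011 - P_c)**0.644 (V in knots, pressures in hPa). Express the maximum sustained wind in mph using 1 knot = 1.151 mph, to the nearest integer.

ΔP = 1011 − 869 = 142 hPa.
V ≈ 5.87 × 142^0.644 = 5.87 × 24.326 ≈ 142.795 kt.
142.795 × 1.151 ≈ 164.36 mph → 164 mph.

164 mph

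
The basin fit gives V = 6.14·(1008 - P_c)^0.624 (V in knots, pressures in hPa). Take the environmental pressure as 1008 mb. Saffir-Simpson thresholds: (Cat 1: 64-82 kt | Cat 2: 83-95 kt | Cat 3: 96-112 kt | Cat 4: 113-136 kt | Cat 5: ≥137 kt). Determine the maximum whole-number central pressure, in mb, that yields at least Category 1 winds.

Category 1 begins at V = 64 kt.
Required ΔP = (64/6.14)^(1/0.624) = 10.423^1.603 ≈ 42.80 mb.
P_c ≤ 1008 − 42.80 = 965.20, so the highest integer P_c is 965 mb.

965 mb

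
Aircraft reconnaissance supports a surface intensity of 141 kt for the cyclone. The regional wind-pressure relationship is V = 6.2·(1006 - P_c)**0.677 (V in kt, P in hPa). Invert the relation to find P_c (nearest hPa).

905 hPa

ΔP = (V / 6.2)^(1/0.677) = (141/6.2)^1.477.
141/6.2 = 22.742; 22.742^1.477 ≈ 100.97 hPa.
P_c = 1006 − 100.97 = 905.03 ≈ 905 hPa.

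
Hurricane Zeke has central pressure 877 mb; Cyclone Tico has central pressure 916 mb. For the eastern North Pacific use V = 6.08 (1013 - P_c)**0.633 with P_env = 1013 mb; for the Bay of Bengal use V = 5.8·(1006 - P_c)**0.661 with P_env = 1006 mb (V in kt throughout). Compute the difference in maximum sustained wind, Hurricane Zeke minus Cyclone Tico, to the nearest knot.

Hurricane Zeke: ΔP = 136; V ≈ 6.08 × 136^0.633 ≈ 136.28 kt.
Cyclone Tico: ΔP = 90; V ≈ 5.8 × 90^0.661 ≈ 113.55 kt.
Difference ≈ 136.28 − 113.55 = 22.73 → 23 kt.

23 kt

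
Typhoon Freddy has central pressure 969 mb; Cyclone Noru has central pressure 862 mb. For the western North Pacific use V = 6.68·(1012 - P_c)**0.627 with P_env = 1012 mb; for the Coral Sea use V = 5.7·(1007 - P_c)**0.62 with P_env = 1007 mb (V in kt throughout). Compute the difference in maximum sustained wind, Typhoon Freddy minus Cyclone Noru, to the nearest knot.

-54 kt

Typhoon Freddy: ΔP = 43; V ≈ 6.68 × 43^0.627 ≈ 70.63 kt.
Cyclone Noru: ΔP = 145; V ≈ 5.7 × 145^0.62 ≈ 124.72 kt.
Difference ≈ 70.63 − 124.72 = -54.09 → -54 kt.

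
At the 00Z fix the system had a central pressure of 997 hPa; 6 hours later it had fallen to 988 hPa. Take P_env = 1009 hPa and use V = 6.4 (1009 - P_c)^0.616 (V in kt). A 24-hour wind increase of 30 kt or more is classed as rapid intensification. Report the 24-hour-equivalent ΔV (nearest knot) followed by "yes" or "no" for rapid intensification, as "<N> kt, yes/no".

V₁: ΔP = 12, V ≈ 6.4 × 12^0.616 ≈ 29.58 kt.
V₂: ΔP = 21, V ≈ 6.4 × 21^0.616 ≈ 41.75 kt.
ΔV over 6 h = 12.17 kt → 24 h equivalent = 12.17 × 24/6 ≈ 48.68 kt.
49 kt ≥ 30 kt ⇒ rapid intensification.

49 kt, yes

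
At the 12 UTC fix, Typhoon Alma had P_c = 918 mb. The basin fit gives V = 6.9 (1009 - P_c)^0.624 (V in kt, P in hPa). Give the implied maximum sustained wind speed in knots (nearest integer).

115 kt

ΔP = 1009 − 918 = 91 mb.
91^0.624 ≈ 16.689.
V ≈ 6.9 × 16.689 ≈ 115.2 kt.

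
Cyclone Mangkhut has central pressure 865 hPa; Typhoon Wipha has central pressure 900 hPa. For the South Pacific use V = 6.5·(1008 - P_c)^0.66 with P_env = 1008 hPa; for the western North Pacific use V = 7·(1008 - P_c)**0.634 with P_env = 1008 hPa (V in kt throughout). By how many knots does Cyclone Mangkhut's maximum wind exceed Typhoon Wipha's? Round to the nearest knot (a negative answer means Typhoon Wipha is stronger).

36 kt

Cyclone Mangkhut: ΔP = 143; V ≈ 6.5 × 143^0.66 ≈ 171.96 kt.
Typhoon Wipha: ΔP = 108; V ≈ 7 × 108^0.634 ≈ 136.24 kt.
Difference ≈ 171.96 − 136.24 = 35.72 → 36 kt.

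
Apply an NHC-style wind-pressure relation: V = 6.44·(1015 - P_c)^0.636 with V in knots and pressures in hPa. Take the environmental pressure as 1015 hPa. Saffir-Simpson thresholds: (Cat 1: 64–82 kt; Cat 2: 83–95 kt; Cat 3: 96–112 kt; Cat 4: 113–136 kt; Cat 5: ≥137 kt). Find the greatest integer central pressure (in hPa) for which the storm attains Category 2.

Category 2 begins at V = 83 kt.
Required ΔP = (83/6.44)^(1/0.636) = 12.888^1.572 ≈ 55.67 hPa.
P_c ≤ 1015 − 55.67 = 959.33, so the highest integer P_c is 959 hPa.

959 hPa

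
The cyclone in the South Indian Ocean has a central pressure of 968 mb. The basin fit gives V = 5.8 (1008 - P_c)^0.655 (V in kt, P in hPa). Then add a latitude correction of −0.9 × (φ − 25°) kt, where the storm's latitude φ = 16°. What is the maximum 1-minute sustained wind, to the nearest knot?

ΔP = 1008 − 968 = 40 mb.
40^0.655 ≈ 11.203.
V ≈ 5.8 × 11.203 ≈ 65.0 kt.
Latitude correction: −0.9 × (16 − 25) = 8.1 kt.
Corrected V ≈ 73.1 kt → 73 kt.

73 kt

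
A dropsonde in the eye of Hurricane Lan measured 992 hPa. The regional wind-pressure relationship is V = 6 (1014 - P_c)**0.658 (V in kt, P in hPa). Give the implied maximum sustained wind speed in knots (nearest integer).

ΔP = 1014 − 992 = 22 hPa.
22^0.658 ≈ 7.644.
V ≈ 6 × 7.644 ≈ 45.9 kt.

46 kt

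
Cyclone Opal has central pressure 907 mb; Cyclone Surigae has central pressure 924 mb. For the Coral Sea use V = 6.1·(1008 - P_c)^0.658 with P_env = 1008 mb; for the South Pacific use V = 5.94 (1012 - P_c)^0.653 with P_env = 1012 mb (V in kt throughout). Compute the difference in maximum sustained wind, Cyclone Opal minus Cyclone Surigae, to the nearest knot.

Cyclone Opal: ΔP = 101; V ≈ 6.1 × 101^0.658 ≈ 127.11 kt.
Cyclone Surigae: ΔP = 88; V ≈ 5.94 × 88^0.653 ≈ 110.54 kt.
Difference ≈ 127.11 − 110.54 = 16.57 → 17 kt.

17 kt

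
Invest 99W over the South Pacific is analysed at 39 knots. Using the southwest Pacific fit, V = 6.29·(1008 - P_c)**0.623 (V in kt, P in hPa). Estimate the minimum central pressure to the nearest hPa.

989 hPa

ΔP = (V / 6.29)^(1/0.623) = (39/6.29)^1.605.
39/6.29 = 6.200; 6.200^1.605 ≈ 18.70 hPa.
P_c = 1008 − 18.70 = 989.30 ≈ 989 hPa.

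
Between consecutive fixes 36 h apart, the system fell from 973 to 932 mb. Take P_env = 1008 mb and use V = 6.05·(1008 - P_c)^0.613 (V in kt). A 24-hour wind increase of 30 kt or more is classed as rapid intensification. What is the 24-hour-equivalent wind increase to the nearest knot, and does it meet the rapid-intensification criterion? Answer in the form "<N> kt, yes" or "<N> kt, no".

V₁: ΔP = 35, V ≈ 6.05 × 35^0.613 ≈ 53.49 kt.
V₂: ΔP = 76, V ≈ 6.05 × 76^0.613 ≈ 86.04 kt.
ΔV over 36 h = 32.55 kt → 24 h equivalent = 32.55 × 24/36 ≈ 21.70 kt.
22 kt < 30 kt ⇒ not rapid intensification.

22 kt, no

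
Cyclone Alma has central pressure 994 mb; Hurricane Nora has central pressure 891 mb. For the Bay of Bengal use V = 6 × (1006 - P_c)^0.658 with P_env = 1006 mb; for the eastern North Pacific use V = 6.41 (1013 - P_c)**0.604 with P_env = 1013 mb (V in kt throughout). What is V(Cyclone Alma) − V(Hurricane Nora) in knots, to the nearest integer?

-86 kt

Cyclone Alma: ΔP = 12; V ≈ 6 × 12^0.658 ≈ 30.78 kt.
Hurricane Nora: ΔP = 122; V ≈ 6.41 × 122^0.604 ≈ 116.69 kt.
Difference ≈ 30.78 − 116.69 = -85.91 → -86 kt.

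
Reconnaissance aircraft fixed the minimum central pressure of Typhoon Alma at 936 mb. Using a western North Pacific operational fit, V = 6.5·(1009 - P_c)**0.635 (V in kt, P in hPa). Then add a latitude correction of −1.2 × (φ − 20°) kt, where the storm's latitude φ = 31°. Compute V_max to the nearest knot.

86 kt

ΔP = 1009 − 936 = 73 mb.
73^0.635 ≈ 15.248.
V ≈ 6.5 × 15.248 ≈ 99.1 kt.
Latitude correction: −1.2 × (31 − 20) = -13.2 kt.
Corrected V ≈ 85.9 kt → 86 kt.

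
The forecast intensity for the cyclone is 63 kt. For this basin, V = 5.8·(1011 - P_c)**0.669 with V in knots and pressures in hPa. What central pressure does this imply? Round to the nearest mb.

976 mb

ΔP = (V / 5.8)^(1/0.669) = (63/5.8)^1.495.
63/5.8 = 10.862; 10.862^1.495 ≈ 35.35 mb.
P_c = 1011 − 35.35 = 975.65 ≈ 976 mb.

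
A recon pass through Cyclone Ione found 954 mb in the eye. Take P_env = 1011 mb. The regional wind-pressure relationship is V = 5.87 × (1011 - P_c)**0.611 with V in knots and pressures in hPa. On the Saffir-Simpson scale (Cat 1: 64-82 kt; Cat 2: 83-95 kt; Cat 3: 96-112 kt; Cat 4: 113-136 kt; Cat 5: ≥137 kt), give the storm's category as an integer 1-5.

ΔP = 1011 − 954 = 57 mb.
V ≈ 5.87 × 57^0.611 = 5.87 × 11.83 ≈ 69 kt.
69 kt falls in the Category 1 band.

1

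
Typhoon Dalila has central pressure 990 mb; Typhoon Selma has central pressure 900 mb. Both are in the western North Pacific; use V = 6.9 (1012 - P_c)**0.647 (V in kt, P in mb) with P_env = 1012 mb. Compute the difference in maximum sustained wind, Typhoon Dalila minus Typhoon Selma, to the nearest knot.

Typhoon Dalila: ΔP = 22; V ≈ 6.9 × 22^0.647 ≈ 50.98 kt.
Typhoon Selma: ΔP = 112; V ≈ 6.9 × 112^0.647 ≈ 146.11 kt.
Difference ≈ 50.98 − 146.11 = -95.13 → -95 kt.

-95 kt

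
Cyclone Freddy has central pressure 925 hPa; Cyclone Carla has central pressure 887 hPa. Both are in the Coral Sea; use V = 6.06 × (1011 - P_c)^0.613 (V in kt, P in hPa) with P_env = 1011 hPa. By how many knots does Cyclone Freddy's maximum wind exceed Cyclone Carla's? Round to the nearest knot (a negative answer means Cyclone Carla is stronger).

Cyclone Freddy: ΔP = 86; V ≈ 6.06 × 86^0.613 ≈ 92.97 kt.
Cyclone Carla: ΔP = 124; V ≈ 6.06 × 124^0.613 ≈ 116.34 kt.
Difference ≈ 92.97 − 116.34 = -23.37 → -23 kt.

-23 kt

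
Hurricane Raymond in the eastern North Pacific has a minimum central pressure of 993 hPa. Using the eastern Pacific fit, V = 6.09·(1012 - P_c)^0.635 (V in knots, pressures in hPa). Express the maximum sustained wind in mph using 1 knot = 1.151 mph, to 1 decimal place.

45.5 mph

ΔP = 1012 − 993 = 19 hPa.
V ≈ 6.09 × 19^0.635 = 6.09 × 6.486 ≈ 39.503 kt.
39.503 × 1.151 ≈ 45.47 mph → 45.5 mph.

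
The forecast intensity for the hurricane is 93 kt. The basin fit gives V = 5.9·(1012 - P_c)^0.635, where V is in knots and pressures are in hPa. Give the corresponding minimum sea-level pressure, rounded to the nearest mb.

ΔP = (V / 5.9)^(1/0.635) = (93/5.9)^1.575.
93/5.9 = 15.763; 15.763^1.575 ≈ 76.92 mb.
P_c = 1012 − 76.92 = 935.08 ≈ 935 mb.

935 mb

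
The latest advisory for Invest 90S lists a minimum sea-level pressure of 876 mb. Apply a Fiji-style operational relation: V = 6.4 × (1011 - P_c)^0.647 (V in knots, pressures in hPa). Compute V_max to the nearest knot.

153 kt

ΔP = 1011 − 876 = 135 mb.
135^0.647 ≈ 23.896.
V ≈ 6.4 × 23.896 ≈ 152.9 kt.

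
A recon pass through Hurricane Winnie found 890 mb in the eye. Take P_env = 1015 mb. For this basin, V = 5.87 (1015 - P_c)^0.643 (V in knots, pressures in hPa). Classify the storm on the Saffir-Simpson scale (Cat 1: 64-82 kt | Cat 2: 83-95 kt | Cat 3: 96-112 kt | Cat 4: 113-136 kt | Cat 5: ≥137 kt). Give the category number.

4

ΔP = 1015 − 890 = 125 mb.
V ≈ 5.87 × 125^0.643 = 5.87 × 22.30 ≈ 131 kt.
131 kt falls in the Category 4 band.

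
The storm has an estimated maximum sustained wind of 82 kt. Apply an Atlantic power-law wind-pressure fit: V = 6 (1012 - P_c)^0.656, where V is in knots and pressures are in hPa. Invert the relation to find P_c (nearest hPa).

958 hPa

ΔP = (V / 6)^(1/0.656) = (82/6)^1.524.
82/6 = 13.667; 13.667^1.524 ≈ 53.85 hPa.
P_c = 1012 − 53.85 = 958.15 ≈ 958 hPa.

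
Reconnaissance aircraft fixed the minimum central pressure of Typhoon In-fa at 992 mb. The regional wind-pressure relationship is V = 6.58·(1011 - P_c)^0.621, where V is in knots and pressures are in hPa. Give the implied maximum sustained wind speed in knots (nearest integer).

ΔP = 1011 − 992 = 19 mb.
19^0.621 ≈ 6.225.
V ≈ 6.58 × 6.225 ≈ 41.0 kt.

41 kt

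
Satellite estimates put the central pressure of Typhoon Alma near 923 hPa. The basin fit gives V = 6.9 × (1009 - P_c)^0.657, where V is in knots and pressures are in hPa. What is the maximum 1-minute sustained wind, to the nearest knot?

129 kt

ΔP = 1009 − 923 = 86 hPa.
86^0.657 ≈ 18.662.
V ≈ 6.9 × 18.662 ≈ 128.8 kt.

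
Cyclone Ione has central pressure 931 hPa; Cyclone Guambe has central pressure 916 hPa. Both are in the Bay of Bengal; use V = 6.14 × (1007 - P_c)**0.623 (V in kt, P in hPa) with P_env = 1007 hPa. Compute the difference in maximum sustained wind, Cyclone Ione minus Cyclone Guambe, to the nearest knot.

-11 kt

Cyclone Ione: ΔP = 76; V ≈ 6.14 × 76^0.623 ≈ 91.18 kt.
Cyclone Guambe: ΔP = 91; V ≈ 6.14 × 91^0.623 ≈ 102.01 kt.
Difference ≈ 91.18 − 102.01 = -10.83 → -11 kt.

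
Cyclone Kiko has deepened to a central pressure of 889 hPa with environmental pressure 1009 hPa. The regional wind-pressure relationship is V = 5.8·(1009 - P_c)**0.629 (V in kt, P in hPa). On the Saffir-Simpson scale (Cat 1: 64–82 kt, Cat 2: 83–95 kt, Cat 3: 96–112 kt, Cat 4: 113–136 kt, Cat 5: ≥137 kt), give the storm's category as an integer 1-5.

ΔP = 1009 − 889 = 120 hPa.
V ≈ 5.8 × 120^0.629 = 5.8 × 20.31 ≈ 118 kt.
118 kt falls in the Category 4 band.

4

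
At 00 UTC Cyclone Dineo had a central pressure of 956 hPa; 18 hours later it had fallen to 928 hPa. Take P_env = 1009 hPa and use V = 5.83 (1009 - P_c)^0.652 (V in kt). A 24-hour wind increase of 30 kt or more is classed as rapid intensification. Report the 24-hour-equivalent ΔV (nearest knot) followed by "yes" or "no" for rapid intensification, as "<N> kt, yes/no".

33 kt, yes

V₁: ΔP = 53, V ≈ 5.83 × 53^0.652 ≈ 77.61 kt.
V₂: ΔP = 81, V ≈ 5.83 × 81^0.652 ≈ 102.33 kt.
ΔV over 18 h = 24.72 kt → 24 h equivalent = 24.72 × 24/18 ≈ 32.96 kt.
33 kt ≥ 30 kt ⇒ rapid intensification.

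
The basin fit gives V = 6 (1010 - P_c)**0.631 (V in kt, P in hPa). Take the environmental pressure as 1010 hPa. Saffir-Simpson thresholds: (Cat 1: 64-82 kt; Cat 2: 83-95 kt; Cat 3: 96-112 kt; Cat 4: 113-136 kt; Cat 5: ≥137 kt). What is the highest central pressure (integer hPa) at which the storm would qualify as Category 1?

967 hPa

Category 1 begins at V = 64 kt.
Required ΔP = (64/6)^(1/0.631) = 10.667^1.585 ≈ 42.58 hPa.
P_c ≤ 1010 − 42.58 = 967.42, so the highest integer P_c is 967 hPa.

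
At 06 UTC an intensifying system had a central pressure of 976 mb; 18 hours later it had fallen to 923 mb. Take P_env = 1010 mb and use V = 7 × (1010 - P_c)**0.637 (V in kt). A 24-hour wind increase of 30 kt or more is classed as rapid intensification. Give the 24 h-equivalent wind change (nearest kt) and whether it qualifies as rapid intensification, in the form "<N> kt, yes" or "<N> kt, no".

72 kt, yes

V₁: ΔP = 34, V ≈ 7 × 34^0.637 ≈ 66.17 kt.
V₂: ΔP = 87, V ≈ 7 × 87^0.637 ≈ 120.38 kt.
ΔV over 18 h = 54.21 kt → 24 h equivalent = 54.21 × 24/18 ≈ 72.28 kt.
72 kt ≥ 30 kt ⇒ rapid intensification.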